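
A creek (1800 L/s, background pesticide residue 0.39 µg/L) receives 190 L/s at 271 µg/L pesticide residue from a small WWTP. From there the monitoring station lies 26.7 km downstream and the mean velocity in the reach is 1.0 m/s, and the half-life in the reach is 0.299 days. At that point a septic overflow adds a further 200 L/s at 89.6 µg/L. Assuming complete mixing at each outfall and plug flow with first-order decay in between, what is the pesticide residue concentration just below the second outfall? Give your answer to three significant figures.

19.8 µg/L

Flow-weighted average: C = (1800·0.3900 + 190.0·271.0) / 1990 = 52190/1990 = 26.23 µg/L; combined flow 1990 L/s.
Travel time t = 26.7·1000 / 1.0 = 26700 s = 7.417 h.
Half-life 0.299 d → k = ln 2 / 0.299 = 2.318 d⁻¹.
First-order decay: C = 26.23·exp(−k·t) = 26.23·0.4885 = 12.81 µg/L.
Second outfall: C = (1990·12.81 + 200.0·89.60)/2190 = 19.82 µg/L.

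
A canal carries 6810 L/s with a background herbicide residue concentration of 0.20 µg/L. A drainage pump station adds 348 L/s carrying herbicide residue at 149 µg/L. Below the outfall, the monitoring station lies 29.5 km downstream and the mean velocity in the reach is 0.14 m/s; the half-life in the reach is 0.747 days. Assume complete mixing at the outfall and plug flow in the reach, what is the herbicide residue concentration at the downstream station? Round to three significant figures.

After mixing, C = (6810·0.2000 + 348.0·149.0) / 7158 = 53210/7158 = 7.434 µg/L.
Travel time t = 29.5·1000 / 0.14 = 210700 s = 58.53 h.
Half-life 0.747 d → k = ln 2 / 0.747 = 0.9279 d⁻¹.
After decay, C = 7.434 × e^(−kt) = 7.434 × 0.1040 = 0.7734 µg/L.

0.773 µg/L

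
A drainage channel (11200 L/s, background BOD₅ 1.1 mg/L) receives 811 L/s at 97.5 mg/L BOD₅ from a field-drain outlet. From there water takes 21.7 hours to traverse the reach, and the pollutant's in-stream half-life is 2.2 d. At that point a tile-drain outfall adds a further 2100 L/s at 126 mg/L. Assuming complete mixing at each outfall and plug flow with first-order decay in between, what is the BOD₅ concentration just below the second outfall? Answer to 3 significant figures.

Mass balance: C = (11200·1.100 + 811.0·97.50) / 12010 = 91390/12010 = 7.609 mg/L; combined flow 12010 L/s.
Half-life 2.2 d → k = ln 2 / 2.2 = 0.3151 d⁻¹.
Applying C = C₀e^(−kt): 7.609 × 0.7521 = 5.723 mg/L.
At the second outfall, C = (12010·5.723 + 2100·126.0) / (12010 + 2100) = 23.62 mg/L.

23.6 mg/L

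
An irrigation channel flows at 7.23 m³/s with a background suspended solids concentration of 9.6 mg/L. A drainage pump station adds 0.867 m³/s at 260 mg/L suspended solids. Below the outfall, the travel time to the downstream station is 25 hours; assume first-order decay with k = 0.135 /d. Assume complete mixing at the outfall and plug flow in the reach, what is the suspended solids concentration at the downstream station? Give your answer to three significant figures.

31.6 mg/L

After mixing, C = (7.230·9.600 + 0.8670·260.0) / 8.097 = 294.8/8.097 = 36.41 mg/L.
Applying C = C₀e^(−kt): 36.41 × 0.8688 = 31.64 mg/L.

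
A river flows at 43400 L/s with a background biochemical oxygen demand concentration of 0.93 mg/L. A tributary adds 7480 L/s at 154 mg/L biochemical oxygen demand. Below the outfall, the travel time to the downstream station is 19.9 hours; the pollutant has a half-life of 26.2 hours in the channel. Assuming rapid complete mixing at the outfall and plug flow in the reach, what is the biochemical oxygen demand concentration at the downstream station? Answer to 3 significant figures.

After mixing, C = (43400·0.9300 + 7480·154.0) / 50880 = 1192000/50880 = 23.43 mg/L.
Half-life 26.2 h → k = ln 2 / 26.2 = 0.02646 h⁻¹ = 0.6349 d⁻¹.
After decay, C = 23.43 × e^(−kt) = 23.43 × 0.5907 = 13.84 mg/L.

13.8 mg/L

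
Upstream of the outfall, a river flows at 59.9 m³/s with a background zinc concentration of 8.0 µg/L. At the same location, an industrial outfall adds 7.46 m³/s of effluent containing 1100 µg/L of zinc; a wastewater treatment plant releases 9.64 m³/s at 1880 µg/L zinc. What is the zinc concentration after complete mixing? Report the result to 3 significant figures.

348 µg/L

Mass balance: C = (59.90·8.000 + 7.460·1100 + 9.640·1880) / 77.00 = 26810/77.00 = 348.2 µg/L.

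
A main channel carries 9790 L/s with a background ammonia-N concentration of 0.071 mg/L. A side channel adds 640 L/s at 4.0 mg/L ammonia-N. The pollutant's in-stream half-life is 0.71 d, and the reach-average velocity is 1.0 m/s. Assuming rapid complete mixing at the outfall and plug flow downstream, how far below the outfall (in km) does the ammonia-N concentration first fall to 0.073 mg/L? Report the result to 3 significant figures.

Mass balance: C = (9790·0.07100 + 640.0·4.000) / 10430 = 3255/10430 = 0.3121 mg/L.
Half-life 0.71 d → k = ln 2 / 0.71 = 0.9763 d⁻¹.
Set 0.3121·exp(−k·t) = 0.073 → t = ln(0.3121/0.073)/k = 128600 s = 35.72 h.
Distance = v·t = 1.0·128600 = 128600 m = 128.6 km.

129 km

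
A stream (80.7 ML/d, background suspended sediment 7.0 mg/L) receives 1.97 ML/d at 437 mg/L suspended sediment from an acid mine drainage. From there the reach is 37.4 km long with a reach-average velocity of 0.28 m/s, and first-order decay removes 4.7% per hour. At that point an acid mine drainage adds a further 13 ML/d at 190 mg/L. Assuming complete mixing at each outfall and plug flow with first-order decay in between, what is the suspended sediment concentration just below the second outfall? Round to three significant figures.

After mixing, C = (80.70·7.000 + 1.970·437.0) / 82.67 = 1426/82.67 = 17.25 mg/L; combined flow 82.67 ML/d.
Travel time t = 37.4·1000 / 0.28 = 133600 s = 37.10 h.
4.7%/h lost → k = −ln(1 − 0.047) = 0.04814 h⁻¹.
After decay, C = 17.25 × e^(−kt) = 17.25 × 0.1676 = 2.891 mg/L.
At the second outfall, C = (82.67·2.891 + 13.00·190.0) / (82.67 + 13.00) = 28.32 mg/L.

28.3 mg/L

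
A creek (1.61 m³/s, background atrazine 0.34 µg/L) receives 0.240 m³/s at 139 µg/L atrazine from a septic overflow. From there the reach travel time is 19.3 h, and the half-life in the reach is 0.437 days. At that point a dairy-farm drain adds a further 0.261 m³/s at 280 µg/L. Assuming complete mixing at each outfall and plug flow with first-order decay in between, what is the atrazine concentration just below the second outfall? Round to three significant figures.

39.1 µg/L

Flow-weighted average: C = (1.610·0.3400 + 0.2400·139.0) / 1.850 = 33.91/1.850 = 18.33 µg/L; combined flow 1.850 m³/s.
Half-life 0.437 d → k = ln 2 / 0.437 = 1.586 d⁻¹.
First-order decay: C = 18.33·exp(−k·t) = 18.33·0.2793 = 5.119 µg/L.
Second outfall: C = (1.850·5.119 + 0.2610·280.0)/2.111 = 39.10 µg/L.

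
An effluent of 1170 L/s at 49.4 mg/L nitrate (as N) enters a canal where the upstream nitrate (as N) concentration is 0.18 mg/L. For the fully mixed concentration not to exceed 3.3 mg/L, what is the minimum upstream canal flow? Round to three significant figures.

Set C_mix = 3.3: (Q·0.1800 + 1170·49.40) / (Q + 1170) = 3.3
→ Q = 1170·(49.40 − 3.3)/(3.3 − 0.1800) = 17290 L/s.

17300 L/s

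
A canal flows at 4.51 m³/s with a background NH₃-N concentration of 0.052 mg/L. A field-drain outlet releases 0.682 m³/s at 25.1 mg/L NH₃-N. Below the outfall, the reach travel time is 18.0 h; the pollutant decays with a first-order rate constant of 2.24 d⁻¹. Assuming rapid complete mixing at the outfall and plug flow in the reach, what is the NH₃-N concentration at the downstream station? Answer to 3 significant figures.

Conservation of mass: C = (4.510·0.05200 + 0.6820·25.10) / 5.192 = 17.35/5.192 = 3.342 mg/L.
Decay over the reach: 3.342·exp(−kt) = 3.342·0.1864 = 0.6229 mg/L.

0.623 mg/L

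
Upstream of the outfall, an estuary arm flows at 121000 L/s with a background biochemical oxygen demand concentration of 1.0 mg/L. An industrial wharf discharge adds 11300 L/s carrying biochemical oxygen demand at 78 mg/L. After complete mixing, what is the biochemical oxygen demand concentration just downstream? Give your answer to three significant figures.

7.58 mg/L

Mass balance: C = (121000·1.000 + 11300·78.00) / 132300 = 1002000/132300 = 7.577 mg/L.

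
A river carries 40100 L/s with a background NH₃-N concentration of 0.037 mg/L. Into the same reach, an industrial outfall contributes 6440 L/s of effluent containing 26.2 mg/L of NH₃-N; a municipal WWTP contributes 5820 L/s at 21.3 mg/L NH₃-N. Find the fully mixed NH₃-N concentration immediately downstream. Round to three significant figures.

Flow-weighted average: C = (40100·0.03700 + 6440·26.20 + 5820·21.30) / 52360 = 294200/52360 = 5.618 mg/L.

5.62 mg/L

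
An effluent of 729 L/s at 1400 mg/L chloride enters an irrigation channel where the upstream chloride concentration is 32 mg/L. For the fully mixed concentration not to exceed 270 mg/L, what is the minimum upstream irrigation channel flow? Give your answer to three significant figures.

Set C_mix = 270: (Q·32.00 + 729.0·1400) / (Q + 729.0) = 270
→ Q = 729.0·(1400 − 270)/(270 − 32.00) = 3461 L/s.

3460 L/s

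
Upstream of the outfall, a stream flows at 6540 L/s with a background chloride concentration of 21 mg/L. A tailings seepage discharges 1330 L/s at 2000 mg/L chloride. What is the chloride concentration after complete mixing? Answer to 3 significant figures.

Conservation of mass: C = (6540·21.00 + 1330·2000) / 7870 = 2797000/7870 = 355.4 mg/L.

355 mg/L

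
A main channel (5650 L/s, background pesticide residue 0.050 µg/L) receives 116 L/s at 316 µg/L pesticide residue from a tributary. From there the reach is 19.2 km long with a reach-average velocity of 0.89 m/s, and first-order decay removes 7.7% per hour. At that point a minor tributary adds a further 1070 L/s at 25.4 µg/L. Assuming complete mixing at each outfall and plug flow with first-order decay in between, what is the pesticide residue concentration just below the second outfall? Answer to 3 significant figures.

7.32 µg/L

Conservation of mass: C = (5650·0.05000 + 116.0·316.0) / 5766 = 36940/5766 = 6.406 µg/L; combined flow 5766 L/s.
Travel time t = 19.2·1000 / 0.89 = 21570 s = 5.993 h.
7.7%/h lost → k = −ln(1 − 0.077) = 0.08013 h⁻¹.
Decay over the reach: 6.406·exp(−kt) = 6.406·0.6187 = 3.963 µg/L.
At the second outfall, C = (5766·3.963 + 1070·25.40) / (5766 + 1070) = 7.319 µg/L.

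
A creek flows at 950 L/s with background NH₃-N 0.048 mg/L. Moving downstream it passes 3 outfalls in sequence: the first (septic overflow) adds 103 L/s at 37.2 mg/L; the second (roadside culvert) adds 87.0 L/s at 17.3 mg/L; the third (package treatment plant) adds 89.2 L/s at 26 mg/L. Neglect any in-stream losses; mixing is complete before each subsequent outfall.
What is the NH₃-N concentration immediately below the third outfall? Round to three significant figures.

6.27 mg/L

Below outfall 1: Q → 1053 L/s, C = (950.0·0.04800 + 103.0·37.20)/1053 = 3.682 mg/L.
Below outfall 2: Q → 1140 L/s, C = (1053·3.682 + 87.00·17.30)/1140 = 4.721 mg/L.
Below outfall 3: Q → 1229 L/s, C = (1140·4.721 + 89.20·26.00)/1229 = 6.265 mg/L.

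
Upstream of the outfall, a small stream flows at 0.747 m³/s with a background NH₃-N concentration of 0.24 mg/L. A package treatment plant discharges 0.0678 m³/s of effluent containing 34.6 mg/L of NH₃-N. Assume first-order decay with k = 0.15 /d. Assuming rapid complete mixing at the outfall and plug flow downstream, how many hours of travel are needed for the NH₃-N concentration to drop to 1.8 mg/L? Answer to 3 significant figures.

Mass balance: C = (0.7470·0.2400 + 0.06780·34.60) / 0.8148 = 2.525/0.8148 = 3.099 mg/L.
3.099·exp(−k·t) = 1.8 → t = ln(3.099/1.8)/k = 313000 s = 86.93 h.

86.9 h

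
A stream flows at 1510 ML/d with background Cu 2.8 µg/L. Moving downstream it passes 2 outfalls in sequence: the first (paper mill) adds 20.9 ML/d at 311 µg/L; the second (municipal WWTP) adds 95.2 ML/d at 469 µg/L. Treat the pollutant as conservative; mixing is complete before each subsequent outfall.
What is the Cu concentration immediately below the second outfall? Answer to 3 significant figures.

Outfall 1: combined Q = 1531 ML/d; C = (1510·2.800 + 20.90·311.0)/1531 = 7.008 µg/L.
Outfall 2: combined Q = 1626 ML/d; C = (1531·7.008 + 95.20·469.0)/1626 = 34.05 µg/L.

34.1 µg/L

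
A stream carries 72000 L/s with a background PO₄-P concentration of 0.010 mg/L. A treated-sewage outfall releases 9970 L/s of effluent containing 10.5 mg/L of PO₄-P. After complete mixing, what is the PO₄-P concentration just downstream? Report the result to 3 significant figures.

Flow-weighted average: C = (72000·0.01000 + 9970·10.50) / 81970 = 105400/81970 = 1.286 mg/L.

1.29 mg/L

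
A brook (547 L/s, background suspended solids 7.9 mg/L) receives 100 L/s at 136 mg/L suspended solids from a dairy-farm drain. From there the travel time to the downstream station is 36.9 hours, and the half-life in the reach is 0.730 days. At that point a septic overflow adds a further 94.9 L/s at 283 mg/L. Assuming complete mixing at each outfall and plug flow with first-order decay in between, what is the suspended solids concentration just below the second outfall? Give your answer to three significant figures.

Conservation of mass: C = (547.0·7.900 + 100.0·136.0) / 647.0 = 17920/647.0 = 27.70 mg/L; combined flow 647.0 L/s.
Half-life 0.730 d → k = ln 2 / 0.730 = 0.9495 d⁻¹.
Decay over the reach: 27.70·exp(−kt) = 27.70·0.2323 = 6.433 mg/L.
Second outfall: C = (647.0·6.433 + 94.90·283.0)/741.9 = 41.81 mg/L.

41.8 mg/L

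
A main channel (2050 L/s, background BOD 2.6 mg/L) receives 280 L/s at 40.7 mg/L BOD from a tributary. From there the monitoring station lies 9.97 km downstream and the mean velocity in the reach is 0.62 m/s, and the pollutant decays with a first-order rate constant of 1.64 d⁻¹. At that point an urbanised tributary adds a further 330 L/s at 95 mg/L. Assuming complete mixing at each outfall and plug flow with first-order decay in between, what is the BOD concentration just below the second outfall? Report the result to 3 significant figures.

Mass balance: C = (2050·2.600 + 280.0·40.70) / 2330 = 16730/2330 = 7.179 mg/L; combined flow 2330 L/s.
Travel time t = 9.97·1000 / 0.62 = 16080 s = 4.467 h.
Decay over the reach: 7.179·exp(−kt) = 7.179·0.7370 = 5.290 mg/L.
Second outfall: C = (2330·5.290 + 330.0·95.00)/2660 = 16.42 mg/L.

16.4 mg/L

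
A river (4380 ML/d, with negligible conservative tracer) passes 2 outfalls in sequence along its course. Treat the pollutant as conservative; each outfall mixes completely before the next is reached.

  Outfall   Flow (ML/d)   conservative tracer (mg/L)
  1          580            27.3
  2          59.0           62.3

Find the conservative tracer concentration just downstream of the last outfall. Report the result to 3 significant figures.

Below outfall 1: Q → 4960 ML/d, C = (4380·0 + 580.0·27.30)/4960 = 3.192 mg/L.
Below outfall 2: Q → 5019 ML/d, C = (4960·3.192 + 59.00·62.30)/5019 = 3.887 mg/L.

3.89 mg/L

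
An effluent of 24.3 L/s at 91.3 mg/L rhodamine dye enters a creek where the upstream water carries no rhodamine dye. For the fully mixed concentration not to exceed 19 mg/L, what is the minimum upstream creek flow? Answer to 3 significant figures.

92.5 L/s

Set C_mix = 19: (Q·0 + 24.30·91.30) / (Q + 24.30) = 19
→ Q = 24.30·(91.30 − 19)/(19 − 0) = 92.47 L/s.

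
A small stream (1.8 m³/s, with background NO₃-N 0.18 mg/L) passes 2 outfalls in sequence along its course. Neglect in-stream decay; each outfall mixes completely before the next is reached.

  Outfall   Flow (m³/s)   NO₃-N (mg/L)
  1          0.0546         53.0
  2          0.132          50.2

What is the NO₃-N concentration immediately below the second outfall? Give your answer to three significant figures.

4.96 mg/L

Outfall 1: combined Q = 1.855 m³/s; C = (1.800·0.1800 + 0.05460·53.00)/1.855 = 1.735 mg/L.
Outfall 2: combined Q = 1.987 m³/s; C = (1.855·1.735 + 0.1320·50.20)/1.987 = 4.955 mg/L.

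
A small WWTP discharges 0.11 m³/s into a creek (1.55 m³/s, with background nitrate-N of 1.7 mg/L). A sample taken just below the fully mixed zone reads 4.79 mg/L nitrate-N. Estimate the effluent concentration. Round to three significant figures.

Mass balance: 1.550·1.700 + 0.1100·Cₑ = 1.660·4.790
→ Cₑ = (1.660·4.790 − 1.550·1.700) / 0.1100 = 48.33 mg/L.

48.3 mg/L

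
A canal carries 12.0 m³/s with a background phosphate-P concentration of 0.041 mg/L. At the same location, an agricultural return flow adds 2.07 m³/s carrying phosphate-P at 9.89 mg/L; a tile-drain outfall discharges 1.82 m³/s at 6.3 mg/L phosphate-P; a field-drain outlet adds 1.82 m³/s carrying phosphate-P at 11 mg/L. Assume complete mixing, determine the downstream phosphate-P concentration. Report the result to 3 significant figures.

2.96 mg/L

Mixed concentration C = ΣQC/ΣQ = (12.00·0.04100 + 2.070·9.890 + 1.820·6.300 + 1.820·11.00) / 17.71 = 52.45/17.71 = 2.962 mg/L.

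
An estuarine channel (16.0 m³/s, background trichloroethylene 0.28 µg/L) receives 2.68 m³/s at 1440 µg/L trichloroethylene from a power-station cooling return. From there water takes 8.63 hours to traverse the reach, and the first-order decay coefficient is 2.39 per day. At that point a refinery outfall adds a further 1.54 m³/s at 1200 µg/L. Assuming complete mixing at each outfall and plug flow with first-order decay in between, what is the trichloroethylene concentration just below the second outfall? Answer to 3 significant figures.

Conservation of mass: C = (16.00·0.2800 + 2.680·1440) / 18.68 = 3864/18.68 = 206.8 µg/L; combined flow 18.68 m³/s.
Decay over the reach: 206.8·exp(−kt) = 206.8·0.4234 = 87.58 µg/L.
At the second outfall, C = (18.68·87.58 + 1.540·1200) / (18.68 + 1.540) = 172.3 µg/L.

172 µg/L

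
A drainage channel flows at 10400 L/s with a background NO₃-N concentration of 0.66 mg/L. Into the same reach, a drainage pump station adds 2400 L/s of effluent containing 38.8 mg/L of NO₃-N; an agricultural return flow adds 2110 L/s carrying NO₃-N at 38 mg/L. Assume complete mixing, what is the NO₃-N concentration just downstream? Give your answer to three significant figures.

Mass balance: C = (10400·0.6600 + 2400·38.80 + 2110·38.00) / 14910 = 180200/14910 = 12.08 mg/L.

12.1 mg/L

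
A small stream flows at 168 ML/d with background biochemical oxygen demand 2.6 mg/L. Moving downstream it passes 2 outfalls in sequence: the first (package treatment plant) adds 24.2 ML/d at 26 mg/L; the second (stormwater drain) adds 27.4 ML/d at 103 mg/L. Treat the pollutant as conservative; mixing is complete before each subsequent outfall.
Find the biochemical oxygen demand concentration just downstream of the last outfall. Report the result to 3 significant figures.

17.7 mg/L

Outfall 1: combined Q = 192.2 ML/d; C = (168.0·2.600 + 24.20·26.00)/192.2 = 5.546 mg/L.
Outfall 2: combined Q = 219.6 ML/d; C = (192.2·5.546 + 27.40·103.0)/219.6 = 17.71 mg/L.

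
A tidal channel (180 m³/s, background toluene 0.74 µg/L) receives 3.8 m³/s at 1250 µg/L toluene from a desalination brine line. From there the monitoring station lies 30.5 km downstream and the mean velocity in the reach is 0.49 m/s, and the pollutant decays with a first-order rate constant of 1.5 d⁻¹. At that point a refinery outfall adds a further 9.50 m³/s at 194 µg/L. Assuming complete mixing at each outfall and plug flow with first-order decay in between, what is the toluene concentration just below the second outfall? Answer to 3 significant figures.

Mass balance: C = (180.0·0.7400 + 3.800·1250) / 183.8 = 4883/183.8 = 26.57 µg/L; combined flow 183.8 m³/s.
Travel time t = 30.5·1000 / 0.49 = 62240 s = 17.29 h.
After decay, C = 26.57 × e^(−kt) = 26.57 × 0.3394 = 9.017 µg/L.
Second outfall: C = (183.8·9.017 + 9.500·194.0)/193.3 = 18.11 µg/L.

18.1 µg/L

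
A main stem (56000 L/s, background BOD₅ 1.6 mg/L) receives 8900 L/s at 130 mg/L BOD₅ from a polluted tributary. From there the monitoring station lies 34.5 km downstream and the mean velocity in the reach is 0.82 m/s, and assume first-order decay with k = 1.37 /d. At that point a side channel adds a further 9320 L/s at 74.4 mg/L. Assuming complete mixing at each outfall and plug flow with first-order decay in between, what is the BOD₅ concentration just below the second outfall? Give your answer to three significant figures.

18.0 mg/L

After mixing, C = (56000·1.600 + 8900·130.0) / 64900 = 1247000/64900 = 19.21 mg/L; combined flow 64900 L/s.
Travel time t = 34.5·1000 / 0.82 = 42070 s = 11.69 h.
First-order decay: C = 19.21·exp(−k·t) = 19.21·0.5132 = 9.857 mg/L.
Second outfall: C = (64900·9.857 + 9320·74.40)/74220 = 17.96 mg/L.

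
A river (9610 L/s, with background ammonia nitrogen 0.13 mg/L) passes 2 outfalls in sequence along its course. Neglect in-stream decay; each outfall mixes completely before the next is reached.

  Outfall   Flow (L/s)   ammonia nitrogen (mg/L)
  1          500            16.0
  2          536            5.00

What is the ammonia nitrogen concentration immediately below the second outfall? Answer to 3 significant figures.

1.12 mg/L

Outfall 1: combined Q = 10110 L/s; C = (9610·0.1300 + 500.0·16.00)/10110 = 0.9149 mg/L.
Outfall 2: combined Q = 10650 L/s; C = (10110·0.9149 + 536.0·5.000)/10650 = 1.121 mg/L.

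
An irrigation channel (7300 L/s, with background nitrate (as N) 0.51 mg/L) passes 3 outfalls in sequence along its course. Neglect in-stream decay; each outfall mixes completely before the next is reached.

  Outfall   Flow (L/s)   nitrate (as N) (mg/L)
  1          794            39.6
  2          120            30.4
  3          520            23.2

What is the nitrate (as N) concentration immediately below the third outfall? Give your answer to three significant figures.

5.83 mg/L

Below outfall 1: Q → 8094 L/s, C = (7300·0.5100 + 794.0·39.60)/8094 = 4.345 mg/L.
Below outfall 2: Q → 8214 L/s, C = (8094·4.345 + 120.0·30.40)/8214 = 4.725 mg/L.
Below outfall 3: Q → 8734 L/s, C = (8214·4.725 + 520.0·23.20)/8734 = 5.825 mg/L.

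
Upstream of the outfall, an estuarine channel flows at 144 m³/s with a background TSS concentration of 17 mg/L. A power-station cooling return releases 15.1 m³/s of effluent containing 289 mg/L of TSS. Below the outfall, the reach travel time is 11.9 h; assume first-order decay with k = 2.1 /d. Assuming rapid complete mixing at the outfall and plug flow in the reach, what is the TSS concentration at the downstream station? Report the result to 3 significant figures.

Conservation of mass: C = (144.0·17.00 + 15.10·289.0) / 159.1 = 6812/159.1 = 42.82 mg/L.
Decay over the reach: 42.82·exp(−kt) = 42.82·0.3530 = 15.11 mg/L.

15.1 mg/L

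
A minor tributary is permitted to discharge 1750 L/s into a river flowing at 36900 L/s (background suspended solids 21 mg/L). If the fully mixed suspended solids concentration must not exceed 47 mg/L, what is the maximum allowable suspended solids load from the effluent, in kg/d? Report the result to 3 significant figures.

Mass balance at the limit: 36900·21.00 + 1750·Cₑ = 38650·47 → Cₑ = 595.2 mg/L.
1750 L/s = 1.750 m³/s. Load = 1.750 m³/s × 595.2 g/m³ × 86 400 s/d = 90000 kg/d.

90000 kg/d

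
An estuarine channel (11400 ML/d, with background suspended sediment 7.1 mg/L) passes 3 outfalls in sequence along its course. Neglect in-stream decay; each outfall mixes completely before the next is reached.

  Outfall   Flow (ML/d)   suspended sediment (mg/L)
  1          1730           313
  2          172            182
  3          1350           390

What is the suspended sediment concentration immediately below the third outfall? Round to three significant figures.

Outfall 1: combined Q = 13130 ML/d; C = (11400·7.100 + 1730·313.0)/13130 = 47.41 mg/L.
Outfall 2: combined Q = 13300 ML/d; C = (13130·47.41 + 172.0·182.0)/13300 = 49.15 mg/L.
Outfall 3: combined Q = 14650 ML/d; C = (13300·49.15 + 1350·390.0)/14650 = 80.55 mg/L.

80.6 mg/L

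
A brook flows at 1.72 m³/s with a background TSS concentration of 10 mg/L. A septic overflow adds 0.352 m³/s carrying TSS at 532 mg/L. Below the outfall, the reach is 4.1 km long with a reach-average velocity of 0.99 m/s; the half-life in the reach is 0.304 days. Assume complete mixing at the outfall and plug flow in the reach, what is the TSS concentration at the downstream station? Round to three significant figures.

88.5 mg/L

After mixing, C = (1.720·10.00 + 0.3520·532.0) / 2.072 = 204.5/2.072 = 98.68 mg/L.
Travel time t = 4.1·1000 / 0.99 = 4141 s = 1.150 h.
Half-life 0.304 d → k = ln 2 / 0.304 = 2.280 d⁻¹.
Decay over the reach: 98.68·exp(−kt) = 98.68·0.8965 = 88.46 mg/L.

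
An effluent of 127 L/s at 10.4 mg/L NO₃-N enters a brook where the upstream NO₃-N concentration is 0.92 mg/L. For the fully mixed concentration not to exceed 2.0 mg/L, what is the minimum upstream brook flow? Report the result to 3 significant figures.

988 L/s

Set C_mix = 2.0: (Q·0.9200 + 127.0·10.40) / (Q + 127.0) = 2.0
→ Q = 127.0·(10.40 − 2.0)/(2.0 − 0.9200) = 987.8 L/s.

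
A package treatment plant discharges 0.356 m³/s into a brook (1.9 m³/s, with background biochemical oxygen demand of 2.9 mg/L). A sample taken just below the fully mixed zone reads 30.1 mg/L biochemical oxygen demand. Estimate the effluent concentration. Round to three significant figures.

175 mg/L

Mass balance: 1.900·2.900 + 0.3560·Cₑ = 2.256·30.10
→ Cₑ = (2.256·30.10 − 1.900·2.900) / 0.3560 = 175.3 mg/L.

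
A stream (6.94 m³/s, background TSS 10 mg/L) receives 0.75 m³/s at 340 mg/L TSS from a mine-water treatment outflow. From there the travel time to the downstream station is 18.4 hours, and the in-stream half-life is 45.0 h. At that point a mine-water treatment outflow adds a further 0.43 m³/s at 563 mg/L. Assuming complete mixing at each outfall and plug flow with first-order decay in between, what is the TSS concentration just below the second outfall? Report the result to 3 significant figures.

Mass balance: C = (6.940·10.00 + 0.7500·340.0) / 7.690 = 324.4/7.690 = 42.18 mg/L; combined flow 7.690 m³/s.
Half-life 45.0 h → k = ln 2 / 45.0 = 0.01540 h⁻¹ = 0.3697 d⁻¹.
Applying C = C₀e^(−kt): 42.18 × 0.7532 = 31.77 mg/L.
Second outfall: C = (7.690·31.77 + 0.4300·563.0)/8.120 = 59.91 mg/L.

59.9 mg/L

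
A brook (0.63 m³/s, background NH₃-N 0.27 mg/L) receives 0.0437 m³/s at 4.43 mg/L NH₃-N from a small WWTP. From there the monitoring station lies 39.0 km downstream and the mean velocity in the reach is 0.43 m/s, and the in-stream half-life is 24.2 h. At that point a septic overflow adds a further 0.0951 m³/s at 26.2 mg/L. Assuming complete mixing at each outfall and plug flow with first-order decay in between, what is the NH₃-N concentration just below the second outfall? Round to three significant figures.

Conservation of mass: C = (0.6300·0.2700 + 0.04370·4.430) / 0.6737 = 0.3637/0.6737 = 0.5398 mg/L; combined flow 0.6737 m³/s.
Travel time t = 39.0·1000 / 0.43 = 90700 s = 25.19 h.
Half-life 24.2 h → k = ln 2 / 24.2 = 0.02864 h⁻¹ = 0.6874 d⁻¹.
First-order decay: C = 0.5398·exp(−k·t) = 0.5398·0.4860 = 0.2623 mg/L.
At the second outfall, C = (0.6737·0.2623 + 0.09510·26.20) / (0.6737 + 0.09510) = 3.471 mg/L.

3.47 mg/L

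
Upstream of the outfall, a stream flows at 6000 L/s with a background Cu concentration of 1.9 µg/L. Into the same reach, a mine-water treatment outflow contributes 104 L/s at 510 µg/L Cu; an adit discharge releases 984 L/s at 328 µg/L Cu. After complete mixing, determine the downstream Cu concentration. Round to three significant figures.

54.6 µg/L

After mixing, C = (6000·1.900 + 104.0·510.0 + 984.0·328.0) / 7088 = 387200/7088 = 54.63 µg/L.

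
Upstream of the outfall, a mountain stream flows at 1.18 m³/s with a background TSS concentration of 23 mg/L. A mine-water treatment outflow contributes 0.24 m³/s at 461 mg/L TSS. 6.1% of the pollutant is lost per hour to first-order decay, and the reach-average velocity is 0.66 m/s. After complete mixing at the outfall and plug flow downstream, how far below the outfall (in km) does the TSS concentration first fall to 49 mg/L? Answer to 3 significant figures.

Flow-weighted average: C = (1.180·23.00 + 0.2400·461.0) / 1.420 = 137.8/1.420 = 97.03 mg/L.
6.1%/h lost → k = −ln(1 − 0.061) = 0.06294 h⁻¹.
Set 97.03·exp(−k·t) = 49 → t = ln(97.03/49)/k = 39080 s = 10.85 h.
Distance = v·t = 0.66·39080 = 25790 m = 25.79 km.

25.8 km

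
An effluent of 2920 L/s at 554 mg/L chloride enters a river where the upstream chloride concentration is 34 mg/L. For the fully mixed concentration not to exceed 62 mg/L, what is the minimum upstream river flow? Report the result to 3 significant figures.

Set C_mix = 62: (Q·34.00 + 2920·554.0) / (Q + 2920) = 62
→ Q = 2920·(554.0 − 62)/(62 − 34.00) = 51310 L/s.

51300 L/s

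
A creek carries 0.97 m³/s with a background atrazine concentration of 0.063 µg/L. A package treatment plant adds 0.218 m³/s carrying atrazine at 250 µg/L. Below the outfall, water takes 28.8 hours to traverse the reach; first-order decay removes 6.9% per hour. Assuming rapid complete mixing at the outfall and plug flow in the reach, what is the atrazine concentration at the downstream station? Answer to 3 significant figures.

Conservation of mass: C = (0.9700·0.06300 + 0.2180·250.0) / 1.188 = 54.56/1.188 = 45.93 µg/L.
6.9%/h lost → k = −ln(1 − 0.069) = 0.07150 h⁻¹.
After decay, C = 45.93 × e^(−kt) = 45.93 × 0.1276 = 5.859 µg/L.

5.86 µg/L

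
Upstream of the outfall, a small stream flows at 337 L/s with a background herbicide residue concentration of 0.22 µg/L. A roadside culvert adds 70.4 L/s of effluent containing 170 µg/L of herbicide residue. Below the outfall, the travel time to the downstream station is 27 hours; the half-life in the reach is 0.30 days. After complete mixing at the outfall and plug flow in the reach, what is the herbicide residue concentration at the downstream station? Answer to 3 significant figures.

Mixed concentration C = ΣQC/ΣQ = (337.0·0.2200 + 70.40·170.0) / 407.4 = 12040/407.4 = 29.56 µg/L.
Half-life 0.30 d → k = ln 2 / 0.30 = 2.310 d⁻¹.
Decay over the reach: 29.56·exp(−kt) = 29.56·0.07433 = 2.197 µg/L.

2.20 µg/L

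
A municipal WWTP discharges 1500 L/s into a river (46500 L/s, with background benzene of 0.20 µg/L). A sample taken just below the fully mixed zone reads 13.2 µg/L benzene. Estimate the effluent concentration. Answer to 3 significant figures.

416 µg/L

Mass balance: 46500·0.2000 + 1500·Cₑ = 48000·13.20
→ Cₑ = (48000·13.20 − 46500·0.2000) / 1500 = 416.2 µg/L.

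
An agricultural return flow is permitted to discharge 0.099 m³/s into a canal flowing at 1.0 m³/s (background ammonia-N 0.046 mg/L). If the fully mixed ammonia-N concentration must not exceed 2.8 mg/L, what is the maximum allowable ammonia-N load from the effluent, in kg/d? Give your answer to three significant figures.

Mass balance at the limit: 1.000·0.04600 + 0.09900·Cₑ = 1.099·2.8 → Cₑ = 30.62 mg/L.
Load = 0.09900 m³/s × 30.62 g/m³ × 86 400 s/d = 261.9 kg/d.

262 kg/d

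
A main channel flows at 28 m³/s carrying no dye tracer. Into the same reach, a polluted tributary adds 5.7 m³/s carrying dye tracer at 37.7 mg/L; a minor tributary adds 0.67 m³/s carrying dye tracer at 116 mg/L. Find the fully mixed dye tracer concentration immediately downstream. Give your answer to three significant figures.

Mixed concentration C = ΣQC/ΣQ = (28.00·0 + 5.700·37.70 + 0.6700·116.0) / 34.37 = 292.6/34.37 = 8.514 mg/L.

8.51 mg/L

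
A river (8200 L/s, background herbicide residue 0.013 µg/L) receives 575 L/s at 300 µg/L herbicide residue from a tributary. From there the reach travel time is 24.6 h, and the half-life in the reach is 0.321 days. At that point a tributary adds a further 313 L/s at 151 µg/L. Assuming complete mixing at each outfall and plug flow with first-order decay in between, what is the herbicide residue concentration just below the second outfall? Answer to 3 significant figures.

7.28 µg/L

Conservation of mass: C = (8200·0.01300 + 575.0·300.0) / 8775 = 172600/8775 = 19.67 µg/L; combined flow 8775 L/s.
Half-life 0.321 d → k = ln 2 / 0.321 = 2.159 d⁻¹.
First-order decay: C = 19.67·exp(−k·t) = 19.67·0.1093 = 2.151 µg/L.
Second outfall: C = (8775·2.151 + 313.0·151.0)/9088 = 7.277 µg/L.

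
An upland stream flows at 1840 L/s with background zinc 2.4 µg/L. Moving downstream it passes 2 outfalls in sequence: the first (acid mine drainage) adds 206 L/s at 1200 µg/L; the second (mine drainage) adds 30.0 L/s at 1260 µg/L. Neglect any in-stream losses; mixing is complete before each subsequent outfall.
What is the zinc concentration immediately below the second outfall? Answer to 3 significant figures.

139 µg/L

Outfall 1: combined Q = 2046 L/s; C = (1840·2.400 + 206.0·1200)/2046 = 123.0 µg/L.
Outfall 2: combined Q = 2076 L/s; C = (2046·123.0 + 30.00·1260)/2076 = 139.4 µg/L.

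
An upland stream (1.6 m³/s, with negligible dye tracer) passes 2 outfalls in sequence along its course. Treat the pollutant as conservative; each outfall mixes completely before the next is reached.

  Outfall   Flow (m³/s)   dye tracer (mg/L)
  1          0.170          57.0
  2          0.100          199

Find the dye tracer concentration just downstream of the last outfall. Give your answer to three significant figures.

After outfall 1: Q = 1.600 + 0.1700 = 1.770 m³/s; C = (1.600·0 + 0.1700·57.00)/1.770 = 5.475 mg/L.
After outfall 2: Q = 1.770 + 0.1000 = 1.870 m³/s; C = (1.770·5.475 + 0.1000·199.0)/1.870 = 15.82 mg/L.

15.8 mg/L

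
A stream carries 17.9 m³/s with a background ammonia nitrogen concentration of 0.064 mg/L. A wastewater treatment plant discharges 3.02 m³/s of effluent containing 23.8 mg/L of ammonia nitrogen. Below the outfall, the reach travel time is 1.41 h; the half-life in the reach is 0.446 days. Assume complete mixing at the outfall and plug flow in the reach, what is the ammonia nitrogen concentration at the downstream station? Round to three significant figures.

3.19 mg/L

Mixed concentration C = ΣQC/ΣQ = (17.90·0.06400 + 3.020·23.80) / 20.92 = 73.02/20.92 = 3.491 mg/L.
Half-life 0.446 d → k = ln 2 / 0.446 = 1.554 d⁻¹.
Applying C = C₀e^(−kt): 3.491 × 0.9127 = 3.186 mg/L.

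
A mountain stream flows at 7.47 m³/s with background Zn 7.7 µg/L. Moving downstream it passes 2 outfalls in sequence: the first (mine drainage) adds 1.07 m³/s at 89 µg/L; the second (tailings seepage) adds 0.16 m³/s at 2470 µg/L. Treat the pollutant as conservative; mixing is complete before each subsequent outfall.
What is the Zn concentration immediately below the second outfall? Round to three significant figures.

63.0 µg/L

After outfall 1: Q = 7.470 + 1.070 = 8.540 m³/s; C = (7.470·7.700 + 1.070·89.00)/8.540 = 17.89 µg/L.
After outfall 2: Q = 8.540 + 0.1600 = 8.700 m³/s; C = (8.540·17.89 + 0.1600·2470)/8.700 = 62.98 µg/L.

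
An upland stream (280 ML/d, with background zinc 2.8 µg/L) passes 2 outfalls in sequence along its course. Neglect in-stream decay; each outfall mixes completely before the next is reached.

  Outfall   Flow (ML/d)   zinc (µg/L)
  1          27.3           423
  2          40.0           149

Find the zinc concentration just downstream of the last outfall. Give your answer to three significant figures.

After outfall 1: Q = 280.0 + 27.30 = 307.3 ML/d; C = (280.0·2.800 + 27.30·423.0)/307.3 = 40.13 µg/L.
After outfall 2: Q = 307.3 + 40.00 = 347.3 ML/d; C = (307.3·40.13 + 40.00·149.0)/347.3 = 52.67 µg/L.

52.7 µg/L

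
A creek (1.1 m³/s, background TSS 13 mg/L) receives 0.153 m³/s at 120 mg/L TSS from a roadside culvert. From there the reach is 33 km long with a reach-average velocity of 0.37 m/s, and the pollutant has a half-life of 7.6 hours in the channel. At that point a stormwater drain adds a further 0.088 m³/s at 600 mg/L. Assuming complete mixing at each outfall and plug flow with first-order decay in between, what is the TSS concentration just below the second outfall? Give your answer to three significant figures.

41.9 mg/L

After mixing, C = (1.100·13.00 + 0.1530·120.0) / 1.253 = 32.66/1.253 = 26.07 mg/L; combined flow 1.253 m³/s.
Travel time t = 33·1000 / 0.37 = 89190 s = 24.77 h.
Half-life 7.6 h → k = ln 2 / 7.6 = 0.09120 h⁻¹ = 2.189 d⁻¹.
Decay over the reach: 26.07·exp(−kt) = 26.07·0.1044 = 2.721 mg/L.
Second outfall: C = (1.253·2.721 + 0.08800·600.0)/1.341 = 41.92 mg/L.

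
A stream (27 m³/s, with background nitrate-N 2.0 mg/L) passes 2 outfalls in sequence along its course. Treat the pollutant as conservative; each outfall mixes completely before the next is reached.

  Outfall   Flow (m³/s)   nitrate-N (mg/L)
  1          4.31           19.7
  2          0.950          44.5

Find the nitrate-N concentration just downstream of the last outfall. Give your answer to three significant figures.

5.62 mg/L

Below outfall 1: Q → 31.31 m³/s, C = (27.00·2.000 + 4.310·19.70)/31.31 = 4.437 mg/L.
Below outfall 2: Q → 32.26 m³/s, C = (31.31·4.437 + 0.9500·44.50)/32.26 = 5.616 mg/L.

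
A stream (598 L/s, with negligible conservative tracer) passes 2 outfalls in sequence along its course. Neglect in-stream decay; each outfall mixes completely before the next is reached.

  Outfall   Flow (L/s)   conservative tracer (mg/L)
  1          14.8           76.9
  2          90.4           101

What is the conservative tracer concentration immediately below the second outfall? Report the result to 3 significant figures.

14.6 mg/L

Outfall 1: combined Q = 612.8 L/s; C = (598.0·0 + 14.80·76.90)/612.8 = 1.857 mg/L.
Outfall 2: combined Q = 703.2 L/s; C = (612.8·1.857 + 90.40·101.0)/703.2 = 14.60 mg/L.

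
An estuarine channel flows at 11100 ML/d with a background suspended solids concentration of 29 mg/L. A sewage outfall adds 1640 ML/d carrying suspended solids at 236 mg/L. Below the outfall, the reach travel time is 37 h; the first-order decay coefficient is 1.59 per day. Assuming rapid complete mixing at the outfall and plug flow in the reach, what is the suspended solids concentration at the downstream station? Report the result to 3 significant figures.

4.80 mg/L

Mixed concentration C = ΣQC/ΣQ = (11100·29.00 + 1640·236.0) / 12740 = 708900/12740 = 55.65 mg/L.
Applying C = C₀e^(−kt): 55.65 × 0.08619 = 4.796 mg/L.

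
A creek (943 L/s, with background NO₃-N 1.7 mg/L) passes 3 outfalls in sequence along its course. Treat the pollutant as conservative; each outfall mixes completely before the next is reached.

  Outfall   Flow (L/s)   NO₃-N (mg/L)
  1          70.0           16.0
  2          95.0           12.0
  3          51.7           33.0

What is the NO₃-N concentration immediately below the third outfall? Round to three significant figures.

Below outfall 1: Q → 1013 L/s, C = (943.0·1.700 + 70.00·16.00)/1013 = 2.688 mg/L.
Below outfall 2: Q → 1108 L/s, C = (1013·2.688 + 95.00·12.00)/1108 = 3.487 mg/L.
Below outfall 3: Q → 1160 L/s, C = (1108·3.487 + 51.70·33.00)/1160 = 4.802 mg/L.

4.80 mg/L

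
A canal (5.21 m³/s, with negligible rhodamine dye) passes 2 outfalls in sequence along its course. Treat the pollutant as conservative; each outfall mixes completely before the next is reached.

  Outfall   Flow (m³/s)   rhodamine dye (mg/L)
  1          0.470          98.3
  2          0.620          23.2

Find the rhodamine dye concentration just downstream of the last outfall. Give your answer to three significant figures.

Outfall 1: combined Q = 5.680 m³/s; C = (5.210·0 + 0.4700·98.30)/5.680 = 8.134 mg/L.
Outfall 2: combined Q = 6.300 m³/s; C = (5.680·8.134 + 0.6200·23.20)/6.300 = 9.617 mg/L.

9.62 mg/L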